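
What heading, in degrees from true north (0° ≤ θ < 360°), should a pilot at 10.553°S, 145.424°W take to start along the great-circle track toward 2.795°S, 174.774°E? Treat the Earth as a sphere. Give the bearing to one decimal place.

278.2°

Δλ = 174.774 − -145.424 = 320.198°; wrapped into (−180°, 180°]: -39.802°.
θ = atan2( sin Δλ · cos φ₂ , cos φ₁ · sin φ₂ − sin φ₁ · cos φ₂ · cos Δλ )
  = atan2(-0.63938, 0.09260) = -81.759° → normalised to [0°, 360°): 278.241°.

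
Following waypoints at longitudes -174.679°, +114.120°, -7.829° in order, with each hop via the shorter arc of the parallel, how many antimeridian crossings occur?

Leg 1: -174.679° → +114.120°, shortest Δλ = -71.201° (west) — crosses 180°.
Leg 2: +114.120° → -7.829°, shortest Δλ = -121.949° (west) — does not cross 180°.
Total crossings: 1.

1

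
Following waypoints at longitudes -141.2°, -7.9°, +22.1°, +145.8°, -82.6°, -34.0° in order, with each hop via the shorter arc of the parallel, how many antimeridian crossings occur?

1

Leg 1: -141.2° → -7.9°, shortest Δλ = 133.3° (east) — does not cross 180°.
Leg 2: -7.9° → +22.1°, shortest Δλ = 30.0° (east) — does not cross 180°.
Leg 3: +22.1° → +145.8°, shortest Δλ = 123.7° (east) — does not cross 180°.
Leg 4: +145.8° → -82.6°, shortest Δλ = 131.6° (east) — crosses 180°.
Leg 5: -82.6° → -34.0°, shortest Δλ = 48.6° (east) — does not cross 180°.
Total crossings: 1.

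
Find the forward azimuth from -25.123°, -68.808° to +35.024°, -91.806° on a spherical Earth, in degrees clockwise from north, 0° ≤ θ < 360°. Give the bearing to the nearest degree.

Δλ = -91.806 − -68.808 = -22.998°.
θ = atan2( sin Δλ · cos φ₂ , cos φ₁ · sin φ₂ − sin φ₁ · cos φ₂ · cos Δλ )
  = atan2(-0.31995, 0.83967) = -20.859° → normalised to [0°, 360°): 339.141°.

339°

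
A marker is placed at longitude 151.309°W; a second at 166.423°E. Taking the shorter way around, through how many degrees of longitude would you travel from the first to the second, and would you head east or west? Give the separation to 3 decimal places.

42.268° west

Raw difference: 166.423 − -151.309 = 317.732°.
Normalise into (−180°, 180°]: 317.732° − 360° = -42.268°.
Negative ⇒ the second point lies to the west; separation 42.268°.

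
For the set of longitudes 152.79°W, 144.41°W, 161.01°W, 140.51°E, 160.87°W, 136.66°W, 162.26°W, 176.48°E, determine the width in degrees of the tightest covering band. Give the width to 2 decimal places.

82.83°

Sort the longitudes: -162.26°, -161.01°, -160.87°, -152.79°, -144.41°, -136.66°, +140.51°, +176.48°.
Eastward gaps between consecutive values (wrapping around): 1.25°, 0.14°, 8.08°, 8.38°, 7.75°, 277.17°, 35.97°, 21.26°.
Largest gap = 277.17° ⇒ minimal covering band is its complement: 360° − 277.17° = 82.83°.
Band runs from +140.51° eastward to -136.66°, crossing the antimeridian.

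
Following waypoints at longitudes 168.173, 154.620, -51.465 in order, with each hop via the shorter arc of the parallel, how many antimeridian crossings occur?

1

Leg 1: +168.173° → +154.620°, shortest Δλ = -13.553° (west) — does not cross 180°.
Leg 2: +154.620° → -51.465°, shortest Δλ = 153.915° (east) — crosses 180°.
Total crossings: 1.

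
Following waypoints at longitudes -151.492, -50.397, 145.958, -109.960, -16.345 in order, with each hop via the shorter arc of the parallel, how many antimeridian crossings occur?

Leg 1: -151.492° → -50.397°, shortest Δλ = 101.095° (east) — does not cross 180°.
Leg 2: -50.397° → +145.958°, shortest Δλ = -163.645° (west) — crosses 180°.
Leg 3: +145.958° → -109.960°, shortest Δλ = 104.082° (east) — crosses 180°.
Leg 4: -109.960° → -16.345°, shortest Δλ = 93.615° (east) — does not cross 180°.
Total crossings: 2.

2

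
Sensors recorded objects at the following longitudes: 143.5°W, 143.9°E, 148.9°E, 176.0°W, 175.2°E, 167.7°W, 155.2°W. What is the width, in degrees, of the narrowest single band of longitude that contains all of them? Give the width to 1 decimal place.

72.6°

Sort the longitudes: -176.0°, -167.7°, -155.2°, -143.5°, +143.9°, +148.9°, +175.2°.
Eastward gaps between consecutive values (wrapping around): 8.3°, 12.5°, 11.7°, 287.4°, 5.0°, 26.3°, 8.8°.
Largest gap = 287.4° ⇒ minimal covering band is its complement: 360° − 287.4° = 72.6°.
Band runs from +143.9° eastward to -143.5°, crossing the antimeridian.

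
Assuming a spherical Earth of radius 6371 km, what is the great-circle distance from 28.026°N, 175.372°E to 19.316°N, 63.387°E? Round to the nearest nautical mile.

5944 nmi

Δλ = 63.387 − 175.372 = -111.985°.
Δφ = 19.316 − 28.026 = -8.710°.
a = sin²(Δφ/2) + cos φ₁ · cos φ₂ · sin²(Δλ/2) = 0.578219.
c = 2·atan2(√a, √(1−a)) = 1.72788 rad → d = 6371·c ≈ 11008.32 km ≈ 5944.02 nmi.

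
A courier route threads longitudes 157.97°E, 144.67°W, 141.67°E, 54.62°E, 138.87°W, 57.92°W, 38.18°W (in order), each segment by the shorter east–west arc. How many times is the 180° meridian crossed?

Leg 1: +157.97° → -144.67°, shortest Δλ = 57.36° (east) — crosses 180°.
Leg 2: -144.67° → +141.67°, shortest Δλ = -73.66° (west) — crosses 180°.
Leg 3: +141.67° → +54.62°, shortest Δλ = -87.05° (west) — does not cross 180°.
Leg 4: +54.62° → -138.87°, shortest Δλ = 166.51° (east) — crosses 180°.
Leg 5: -138.87° → -57.92°, shortest Δλ = 80.95° (east) — does not cross 180°.
Leg 6: -57.92° → -38.18°, shortest Δλ = 19.74° (east) — does not cross 180°.
Total crossings: 3.

3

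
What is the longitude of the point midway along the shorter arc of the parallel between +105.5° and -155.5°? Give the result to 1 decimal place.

+155.0°

Signed shortest Δλ from +105.5° to -155.5° is +99.0°.
Midpoint longitude = +105.5° + (+99.0°)/2 = +105.5° + 49.5° = +155.0°.
(The naïve average (+105.5 + -155.5)/2 = -25.0° is on the wrong side of the globe.)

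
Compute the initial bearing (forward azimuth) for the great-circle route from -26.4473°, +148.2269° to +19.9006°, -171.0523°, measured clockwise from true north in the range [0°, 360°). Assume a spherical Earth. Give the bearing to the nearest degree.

Δλ = -171.0523 − 148.2269 = -319.2792°; wrapped into (−180°, 180°]: 40.7208°.
θ = atan2( sin Δλ · cos φ₂ , cos φ₁ · sin φ₂ − sin φ₁ · cos φ₂ · cos Δλ )
  = atan2(0.61342, 0.62216) = 44.595° → normalised to [0°, 360°): 44.595°.

45°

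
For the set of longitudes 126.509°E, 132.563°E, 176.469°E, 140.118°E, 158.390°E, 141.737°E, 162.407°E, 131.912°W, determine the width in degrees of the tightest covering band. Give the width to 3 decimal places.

101.579°

Sort the longitudes: -131.912°, +126.509°, +132.563°, +140.118°, +141.737°, +158.390°, +162.407°, +176.469°.
Eastward gaps between consecutive values (wrapping around): 258.421°, 6.054°, 7.555°, 1.619°, 16.653°, 4.017°, 14.062°, 51.619°.
Largest gap = 258.421° ⇒ minimal covering band is its complement: 360° − 258.421° = 101.579°.
Band runs from +126.509° eastward to -131.912°, crossing the antimeridian.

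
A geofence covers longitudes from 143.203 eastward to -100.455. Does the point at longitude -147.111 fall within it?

Band width going east from +143.203° to -100.455°: ((-100.455 − 143.203) mod 360) = 116.342°.
Offset of -147.111° east of the west edge: ((-147.111 − 143.203) mod 360) = 69.686°.
69.686° ≤ 116.342° ⇒ inside.

Yes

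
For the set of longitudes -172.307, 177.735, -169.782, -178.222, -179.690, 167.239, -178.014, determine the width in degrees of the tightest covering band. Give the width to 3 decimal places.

22.979°

Sort the longitudes: -179.690°, -178.222°, -178.014°, -172.307°, -169.782°, +167.239°, +177.735°.
Eastward gaps between consecutive values (wrapping around): 1.468°, 0.208°, 5.707°, 2.525°, 337.021°, 10.496°, 2.575°.
Largest gap = 337.021° ⇒ minimal covering band is its complement: 360° − 337.021° = 22.979°.
Band runs from +167.239° eastward to -169.782°, crossing the antimeridian.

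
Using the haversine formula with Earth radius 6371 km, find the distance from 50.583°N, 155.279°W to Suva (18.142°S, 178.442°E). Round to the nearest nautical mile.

Δλ = 178.442 − -155.279 = 333.721°; wrapped into (−180°, 180°]: -26.279°.
Δφ = -18.142 − 50.583 = -68.725°.
a = sin²(Δφ/2) + cos φ₁ · cos φ₂ · sin²(Δλ/2) = 0.349758.
c = 2·atan2(√a, √(1−a)) = 1.26560 rad → d = 6371·c ≈ 8063.12 km ≈ 4353.74 nmi.

4354 nmi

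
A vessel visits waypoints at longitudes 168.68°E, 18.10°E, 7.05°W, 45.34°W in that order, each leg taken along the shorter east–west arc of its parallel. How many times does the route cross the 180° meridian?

Leg 1: +168.68° → +18.10°, shortest Δλ = -150.58° (west) — does not cross 180°.
Leg 2: +18.10° → -7.05°, shortest Δλ = -25.15° (west) — does not cross 180°.
Leg 3: -7.05° → -45.34°, shortest Δλ = -38.29° (west) — does not cross 180°.
Total crossings: 0.

0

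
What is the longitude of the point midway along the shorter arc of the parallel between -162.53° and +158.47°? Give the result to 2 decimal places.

Signed shortest Δλ from -162.53° to +158.47° is -39.00°.
Midpoint longitude = -162.53° + (-39.00°)/2 = -162.53° − 19.50° = -182.03°.
Normalise into (−180°, 180°]: +177.97°.
(The naïve average (-162.53 + +158.47)/2 = -2.03° is on the wrong side of the globe.)

+177.97°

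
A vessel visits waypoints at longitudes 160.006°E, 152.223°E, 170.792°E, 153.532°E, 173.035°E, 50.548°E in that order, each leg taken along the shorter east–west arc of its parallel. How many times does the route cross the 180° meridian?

Leg 1: +160.006° → +152.223°, shortest Δλ = -7.783° (west) — does not cross 180°.
Leg 2: +152.223° → +170.792°, shortest Δλ = 18.569° (east) — does not cross 180°.
Leg 3: +170.792° → +153.532°, shortest Δλ = -17.26° (west) — does not cross 180°.
Leg 4: +153.532° → +173.035°, shortest Δλ = 19.503° (east) — does not cross 180°.
Leg 5: +173.035° → +50.548°, shortest Δλ = -122.487° (west) — does not cross 180°.
Total crossings: 0.

0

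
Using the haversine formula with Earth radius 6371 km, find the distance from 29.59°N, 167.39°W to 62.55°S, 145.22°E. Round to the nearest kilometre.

Δλ = 145.22 − -167.39 = 312.61°; wrapped into (−180°, 180°]: -47.39°.
Δφ = -62.55 − 29.59 = -92.14°.
a = sin²(Δφ/2) + cos φ₁ · cos φ₂ · sin²(Δλ/2) = 0.583408.
c = 2·atan2(√a, √(1−a)) = 1.73840 rad → d = 6371·c ≈ 11075.32 km.

11075 km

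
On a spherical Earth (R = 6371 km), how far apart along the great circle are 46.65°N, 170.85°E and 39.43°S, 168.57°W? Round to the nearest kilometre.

9788 km

Δλ = -168.57 − 170.85 = -339.42°; wrapped into (−180°, 180°]: 20.58°.
Δφ = -39.43 − 46.65 = -86.08°.
a = sin²(Δφ/2) + cos φ₁ · cos φ₂ · sin²(Δλ/2) = 0.482737.
c = 2·atan2(√a, √(1−a)) = 1.53626 rad → d = 6371·c ≈ 9787.53 km.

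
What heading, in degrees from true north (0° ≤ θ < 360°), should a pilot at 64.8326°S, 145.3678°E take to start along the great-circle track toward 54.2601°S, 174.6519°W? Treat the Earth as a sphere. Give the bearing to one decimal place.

Δλ = -174.6519 − 145.3678 = -320.0197°; wrapped into (−180°, 180°]: 39.9803°.
θ = atan2( sin Δλ · cos φ₂ , cos φ₁ · sin φ₂ − sin φ₁ · cos φ₂ · cos Δλ )
  = atan2(0.37530, 0.05991) = 80.930° → normalised to [0°, 360°): 80.930°.

80.9°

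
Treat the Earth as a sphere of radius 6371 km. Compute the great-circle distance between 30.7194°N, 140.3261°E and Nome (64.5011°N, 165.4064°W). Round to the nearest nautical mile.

Δλ = -165.4064 − 140.3261 = -305.7325°; wrapped into (−180°, 180°]: 54.2675°.
Δφ = 64.5011 − 30.7194 = 33.7817°.
a = sin²(Δφ/2) + cos φ₁ · cos φ₂ · sin²(Δλ/2) = 0.161397.
c = 2·atan2(√a, √(1−a)) = 0.82684 rad → d = 6371·c ≈ 5267.78 km ≈ 2844.37 nmi.

2844 nmi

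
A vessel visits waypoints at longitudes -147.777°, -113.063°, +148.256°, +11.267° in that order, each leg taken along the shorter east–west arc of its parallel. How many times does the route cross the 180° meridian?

1

Leg 1: -147.777° → -113.063°, shortest Δλ = 34.714° (east) — does not cross 180°.
Leg 2: -113.063° → +148.256°, shortest Δλ = -98.681° (west) — crosses 180°.
Leg 3: +148.256° → +11.267°, shortest Δλ = -136.989° (west) — does not cross 180°.
Total crossings: 1.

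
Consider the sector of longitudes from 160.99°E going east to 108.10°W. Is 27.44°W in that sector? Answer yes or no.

Band width going east from +160.99° to -108.10°: ((-108.10 − 160.99) mod 360) = 90.91°.
Offset of -27.44° east of the west edge: ((-27.44 − 160.99) mod 360) = 171.57°.
171.57° > 90.91° ⇒ outside.

No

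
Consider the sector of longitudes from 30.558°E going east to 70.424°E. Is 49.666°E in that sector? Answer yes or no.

Yes

Band width going east from +30.558° to +70.424°: ((70.424 − 30.558) mod 360) = 39.866°.
Offset of +49.666° east of the west edge: ((49.666 − 30.558) mod 360) = 19.108°.
19.108° ≤ 39.866° ⇒ inside.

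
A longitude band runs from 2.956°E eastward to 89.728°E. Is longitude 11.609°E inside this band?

Band width going east from +2.956° to +89.728°: ((89.728 − 2.956) mod 360) = 86.772°.
Offset of +11.609° east of the west edge: ((11.609 − 2.956) mod 360) = 8.653°.
8.653° ≤ 86.772° ⇒ inside.

Yes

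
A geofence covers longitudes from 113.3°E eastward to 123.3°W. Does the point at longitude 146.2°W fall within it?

Yes

Band width going east from +113.3° to -123.3°: ((-123.3 − 113.3) mod 360) = 123.4°.
Offset of -146.2° east of the west edge: ((-146.2 − 113.3) mod 360) = 100.5°.
100.5° ≤ 123.4° ⇒ inside.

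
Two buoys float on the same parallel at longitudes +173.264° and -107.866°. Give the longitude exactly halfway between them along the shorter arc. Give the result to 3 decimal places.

Signed shortest Δλ from +173.264° to -107.866° is +78.870°.
Midpoint longitude = +173.264° + (+78.870°)/2 = +173.264° + 39.435° = +212.699°.
Normalise into (−180°, 180°]: -147.301°.
(The naïve average (+173.264 + -107.866)/2 = 32.699° is on the wrong side of the globe.)

-147.301°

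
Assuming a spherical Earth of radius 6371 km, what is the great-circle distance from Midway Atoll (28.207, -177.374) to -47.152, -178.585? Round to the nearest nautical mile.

Δλ = -178.585 − -177.374 = -1.211°.
Δφ = -47.152 − 28.207 = -75.359°.
a = sin²(Δφ/2) + cos φ₁ · cos φ₂ · sin²(Δλ/2) = 0.373686.
c = 2·atan2(√a, √(1−a)) = 1.31540 rad → d = 6371·c ≈ 8380.42 km ≈ 4525.06 nmi.

4525 nmi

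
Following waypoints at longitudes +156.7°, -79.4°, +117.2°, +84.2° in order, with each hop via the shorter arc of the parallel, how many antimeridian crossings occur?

2

Leg 1: +156.7° → -79.4°, shortest Δλ = 123.9° (east) — crosses 180°.
Leg 2: -79.4° → +117.2°, shortest Δλ = -163.4° (west) — crosses 180°.
Leg 3: +117.2° → +84.2°, shortest Δλ = -33.0° (west) — does not cross 180°.
Total crossings: 2.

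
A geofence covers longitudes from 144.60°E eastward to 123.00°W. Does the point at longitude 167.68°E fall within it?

Yes

Band width going east from +144.60° to -123.00°: ((-123.00 − 144.60) mod 360) = 92.40°.
Offset of +167.68° east of the west edge: ((167.68 − 144.60) mod 360) = 23.08°.
23.08° ≤ 92.40° ⇒ inside.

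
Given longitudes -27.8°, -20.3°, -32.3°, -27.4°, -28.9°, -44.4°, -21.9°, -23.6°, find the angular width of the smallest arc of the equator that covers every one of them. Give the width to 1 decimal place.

24.1°

Sort the longitudes: -44.4°, -32.3°, -28.9°, -27.8°, -27.4°, -23.6°, -21.9°, -20.3°.
Eastward gaps between consecutive values (wrapping around): 12.1°, 3.4°, 1.1°, 0.4°, 3.8°, 1.7°, 1.6°, 335.9°.
Largest gap = 335.9° ⇒ minimal covering band is its complement: 360° − 335.9° = 24.1°.
Band runs from -44.4° eastward to -20.3°.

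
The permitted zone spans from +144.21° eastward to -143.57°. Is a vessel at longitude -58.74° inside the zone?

Band width going east from +144.21° to -143.57°: ((-143.57 − 144.21) mod 360) = 72.22°.
Offset of -58.74° east of the west edge: ((-58.74 − 144.21) mod 360) = 157.05°.
157.05° > 72.22° ⇒ outside.

No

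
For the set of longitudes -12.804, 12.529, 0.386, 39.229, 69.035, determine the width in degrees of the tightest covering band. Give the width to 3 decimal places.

81.839°

Sort the longitudes: -12.804°, +0.386°, +12.529°, +39.229°, +69.035°.
Eastward gaps between consecutive values (wrapping around): 13.190°, 12.143°, 26.700°, 29.806°, 278.161°.
Largest gap = 278.161° ⇒ minimal covering band is its complement: 360° − 278.161° = 81.839°.
Band runs from -12.804° eastward to +69.035°.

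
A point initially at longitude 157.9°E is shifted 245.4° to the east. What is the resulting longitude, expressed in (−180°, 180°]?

43.3°E

Start at +157.9°; shift +245.4° → +403.3°.
+403.3° lies outside (−180°, 180°]; subtract 360° → +43.3°.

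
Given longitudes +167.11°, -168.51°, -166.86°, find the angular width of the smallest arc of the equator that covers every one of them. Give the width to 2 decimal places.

Sort the longitudes: -168.51°, -166.86°, +167.11°.
Eastward gaps between consecutive values (wrapping around): 1.65°, 333.97°, 24.38°.
Largest gap = 333.97° ⇒ minimal covering band is its complement: 360° − 333.97° = 26.03°.
Band runs from +167.11° eastward to -166.86°, crossing the antimeridian.

26.03°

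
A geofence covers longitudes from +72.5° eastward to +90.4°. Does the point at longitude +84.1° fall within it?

Band width going east from +72.5° to +90.4°: ((90.4 − 72.5) mod 360) = 17.9°.
Offset of +84.1° east of the west edge: ((84.1 − 72.5) mod 360) = 11.6°.
11.6° ≤ 17.9° ⇒ inside.

Yes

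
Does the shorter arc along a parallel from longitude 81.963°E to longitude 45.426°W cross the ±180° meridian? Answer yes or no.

No

Signed shortest Δλ = ((-45.426 − 81.963 + 180) mod 360) − 180 = -127.389°.
Going west by 127.389° from +81.963° reaches -45.426° without touching 180°.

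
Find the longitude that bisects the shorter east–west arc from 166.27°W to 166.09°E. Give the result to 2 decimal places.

Signed shortest Δλ from -166.27° to +166.09° is -27.64°.
Midpoint longitude = -166.27° + (-27.64°)/2 = -166.27° − 13.82° = -180.09°.
Normalise into (−180°, 180°]: +179.91°.
(The naïve average (-166.27 + +166.09)/2 = -0.09° is on the wrong side of the globe.)

179.91°E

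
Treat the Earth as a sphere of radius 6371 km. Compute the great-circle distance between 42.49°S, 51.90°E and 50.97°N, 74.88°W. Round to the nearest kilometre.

15945 km

Δλ = -74.88 − 51.90 = -126.78°.
Δφ = 50.97 − -42.49 = 93.46°.
a = sin²(Δφ/2) + cos φ₁ · cos φ₂ · sin²(Δλ/2) = 0.901371.
c = 2·atan2(√a, √(1−a)) = 2.50267 rad → d = 6371·c ≈ 15944.54 km.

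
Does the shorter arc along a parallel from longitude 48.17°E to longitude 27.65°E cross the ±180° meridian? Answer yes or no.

No

Signed shortest Δλ = ((27.65 − 48.17 + 180) mod 360) − 180 = -20.52°.
Going west by 20.52° from +48.17° reaches +27.65° without touching 180°.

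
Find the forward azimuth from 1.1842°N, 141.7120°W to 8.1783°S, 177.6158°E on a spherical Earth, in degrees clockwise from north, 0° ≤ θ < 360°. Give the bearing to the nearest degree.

Δλ = 177.6158 − -141.7120 = 319.3278°; wrapped into (−180°, 180°]: -40.6722°.
θ = atan2( sin Δλ · cos φ₂ , cos φ₁ · sin φ₂ − sin φ₁ · cos φ₂ · cos Δλ )
  = atan2(-0.64510, -0.15774) = -103.740° → normalised to [0°, 360°): 256.260°.

256°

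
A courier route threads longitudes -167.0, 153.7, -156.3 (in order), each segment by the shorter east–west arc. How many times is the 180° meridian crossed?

Leg 1: -167.0° → +153.7°, shortest Δλ = -39.3° (west) — crosses 180°.
Leg 2: +153.7° → -156.3°, shortest Δλ = 50.0° (east) — crosses 180°.
Total crossings: 2.

2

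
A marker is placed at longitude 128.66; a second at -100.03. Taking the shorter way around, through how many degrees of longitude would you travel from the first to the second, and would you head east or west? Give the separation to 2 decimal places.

Raw difference: -100.03 − 128.66 = -228.69°.
Normalise into (−180°, 180°]: -228.69° + 360° = 131.31°.
Positive ⇒ the second point lies to the east; separation 131.31°.

131.31° east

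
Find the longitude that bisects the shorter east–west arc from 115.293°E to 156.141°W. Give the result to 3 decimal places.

159.576°E

Signed shortest Δλ from +115.293° to -156.141° is +88.566°.
Midpoint longitude = +115.293° + (+88.566°)/2 = +115.293° + 44.283° = +159.576°.
(The naïve average (+115.293 + -156.141)/2 = -20.424° is on the wrong side of the globe.)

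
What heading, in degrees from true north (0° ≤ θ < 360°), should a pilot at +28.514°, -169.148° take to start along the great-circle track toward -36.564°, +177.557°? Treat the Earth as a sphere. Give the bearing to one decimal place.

Δλ = 177.557 − -169.148 = 346.705°; wrapped into (−180°, 180°]: -13.295°.
θ = atan2( sin Δλ · cos φ₂ , cos φ₁ · sin φ₂ − sin φ₁ · cos φ₂ · cos Δλ )
  = atan2(-0.18471, -0.89661) = -168.360° → normalised to [0°, 360°): 191.640°.

191.6°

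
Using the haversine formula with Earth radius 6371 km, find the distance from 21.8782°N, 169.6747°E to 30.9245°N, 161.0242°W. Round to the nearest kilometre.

3076 km

Δλ = -161.0242 − 169.6747 = -330.6989°; wrapped into (−180°, 180°]: 29.3011°.
Δφ = 30.9245 − 21.8782 = 9.0463°.
a = sin²(Δφ/2) + cos φ₁ · cos φ₂ · sin²(Δλ/2) = 0.057143.
c = 2·atan2(√a, √(1−a)) = 0.48277 rad → d = 6371·c ≈ 3075.71 km.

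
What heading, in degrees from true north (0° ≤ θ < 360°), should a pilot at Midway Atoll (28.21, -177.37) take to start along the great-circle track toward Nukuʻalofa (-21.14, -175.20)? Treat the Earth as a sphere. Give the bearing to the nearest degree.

Δλ = -175.20 − -177.37 = 2.17°.
θ = atan2( sin Δλ · cos φ₂ , cos φ₁ · sin φ₂ − sin φ₁ · cos φ₂ · cos Δλ )
  = atan2(0.03532, -0.75839) = 177.334° → normalised to [0°, 360°): 177.334°.

177°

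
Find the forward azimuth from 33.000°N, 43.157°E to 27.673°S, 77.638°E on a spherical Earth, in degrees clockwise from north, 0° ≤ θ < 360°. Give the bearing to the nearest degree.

Δλ = 77.638 − 43.157 = 34.481°.
θ = atan2( sin Δλ · cos φ₂ , cos φ₁ · sin φ₂ − sin φ₁ · cos φ₂ · cos Δλ )
  = atan2(0.50137, -0.78710) = 147.503° → normalised to [0°, 360°): 147.503°.

148°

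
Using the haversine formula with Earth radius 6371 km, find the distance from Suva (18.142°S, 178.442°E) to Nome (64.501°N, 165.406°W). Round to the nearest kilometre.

Δλ = -165.406 − 178.442 = -343.848°; wrapped into (−180°, 180°]: 16.152°.
Δφ = 64.501 − -18.142 = 82.643°.
a = sin²(Δφ/2) + cos φ₁ · cos φ₂ · sin²(Δλ/2) = 0.444048.
c = 2·atan2(√a, √(1−a)) = 1.45866 rad → d = 6371·c ≈ 9293.11 km.

9293 km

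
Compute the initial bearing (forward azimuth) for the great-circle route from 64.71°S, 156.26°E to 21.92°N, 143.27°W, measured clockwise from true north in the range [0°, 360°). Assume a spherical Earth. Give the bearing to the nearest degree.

55°

Δλ = -143.27 − 156.26 = -299.53°; wrapped into (−180°, 180°]: 60.47°.
θ = atan2( sin Δλ · cos φ₂ , cos φ₁ · sin φ₂ − sin φ₁ · cos φ₂ · cos Δλ )
  = atan2(0.80719, 0.57290) = 54.635° → normalised to [0°, 360°): 54.635°.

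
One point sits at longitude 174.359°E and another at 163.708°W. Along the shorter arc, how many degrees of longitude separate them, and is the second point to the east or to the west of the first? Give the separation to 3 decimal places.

Raw difference: -163.708 − 174.359 = -338.067°.
Normalise into (−180°, 180°]: -338.067° + 360° = 21.933°.
Positive ⇒ the second point lies to the east; separation 21.933°.

21.933° east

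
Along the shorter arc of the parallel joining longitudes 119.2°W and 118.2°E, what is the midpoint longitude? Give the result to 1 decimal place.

179.5°E

Signed shortest Δλ from -119.2° to +118.2° is -122.6°.
Midpoint longitude = -119.2° + (-122.6°)/2 = -119.2° − 61.3° = -180.5°.
Normalise into (−180°, 180°]: +179.5°.
(The naïve average (-119.2 + +118.2)/2 = -0.5° is on the wrong side of the globe.)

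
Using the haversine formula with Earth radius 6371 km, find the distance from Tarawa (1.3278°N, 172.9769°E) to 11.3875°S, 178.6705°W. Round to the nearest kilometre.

1689 km

Δλ = -178.6705 − 172.9769 = -351.6474°; wrapped into (−180°, 180°]: 8.3526°.
Δφ = -11.3875 − 1.3278 = -12.7153°.
a = sin²(Δφ/2) + cos φ₁ · cos φ₂ · sin²(Δλ/2) = 0.017460.
c = 2·atan2(√a, √(1−a)) = 0.26505 rad → d = 6371·c ≈ 1688.61 km.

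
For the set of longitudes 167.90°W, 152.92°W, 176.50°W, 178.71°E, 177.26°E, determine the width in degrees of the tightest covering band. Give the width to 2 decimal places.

Sort the longitudes: -176.50°, -167.90°, -152.92°, +177.26°, +178.71°.
Eastward gaps between consecutive values (wrapping around): 8.60°, 14.98°, 330.18°, 1.45°, 4.79°.
Largest gap = 330.18° ⇒ minimal covering band is its complement: 360° − 330.18° = 29.82°.
Band runs from +177.26° eastward to -152.92°, crossing the antimeridian.

29.82°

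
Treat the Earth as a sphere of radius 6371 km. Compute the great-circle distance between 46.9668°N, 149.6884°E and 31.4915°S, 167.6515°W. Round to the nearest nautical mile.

Δλ = -167.6515 − 149.6884 = -317.3399°; wrapped into (−180°, 180°]: 42.6601°.
Δφ = -31.4915 − 46.9668 = -78.4583°.
a = sin²(Δφ/2) + cos φ₁ · cos φ₂ · sin²(Δλ/2) = 0.476950.
c = 2·atan2(√a, √(1−a)) = 1.52468 rad → d = 6371·c ≈ 9713.74 km ≈ 5245.00 nmi.

5245 nmi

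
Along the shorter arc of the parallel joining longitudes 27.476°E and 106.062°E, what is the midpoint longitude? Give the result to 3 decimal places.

66.769°E

Signed shortest Δλ from +27.476° to +106.062° is +78.586°.
Midpoint longitude = +27.476° + (+78.586°)/2 = +27.476° + 39.293° = +66.769°.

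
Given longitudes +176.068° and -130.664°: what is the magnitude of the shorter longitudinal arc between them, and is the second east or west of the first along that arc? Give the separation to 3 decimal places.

Raw difference: -130.664 − 176.068 = -306.732°.
Normalise into (−180°, 180°]: -306.732° + 360° = 53.268°.
Positive ⇒ the second point lies to the east; separation 53.268°.

53.268° east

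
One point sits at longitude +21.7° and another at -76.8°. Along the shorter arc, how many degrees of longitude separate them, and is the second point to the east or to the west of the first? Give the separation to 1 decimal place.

Raw difference: -76.8 − 21.7 = -98.5°.
Normalise into (−180°, 180°]: -98.5° stays -98.5°.
Negative ⇒ the second point lies to the west; separation 98.5°.

98.5° west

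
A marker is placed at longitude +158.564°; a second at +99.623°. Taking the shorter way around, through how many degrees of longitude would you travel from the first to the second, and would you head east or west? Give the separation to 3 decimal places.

58.941° west

Raw difference: 99.623 − 158.564 = -58.941°.
Normalise into (−180°, 180°]: -58.941° stays -58.941°.
Negative ⇒ the second point lies to the west; separation 58.941°.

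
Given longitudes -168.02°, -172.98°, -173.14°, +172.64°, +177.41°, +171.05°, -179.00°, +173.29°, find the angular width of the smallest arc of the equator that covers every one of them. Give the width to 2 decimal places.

20.93°

Sort the longitudes: -179.00°, -173.14°, -172.98°, -168.02°, +171.05°, +172.64°, +173.29°, +177.41°.
Eastward gaps between consecutive values (wrapping around): 5.86°, 0.16°, 4.96°, 339.07°, 1.59°, 0.65°, 4.12°, 3.59°.
Largest gap = 339.07° ⇒ minimal covering band is its complement: 360° − 339.07° = 20.93°.
Band runs from +171.05° eastward to -168.02°, crossing the antimeridian.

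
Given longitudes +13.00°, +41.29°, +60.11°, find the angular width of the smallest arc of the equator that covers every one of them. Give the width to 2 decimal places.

Sort the longitudes: +13.00°, +41.29°, +60.11°.
Eastward gaps between consecutive values (wrapping around): 28.29°, 18.82°, 312.89°.
Largest gap = 312.89° ⇒ minimal covering band is its complement: 360° − 312.89° = 47.11°.
Band runs from +13.00° eastward to +60.11°.

47.11°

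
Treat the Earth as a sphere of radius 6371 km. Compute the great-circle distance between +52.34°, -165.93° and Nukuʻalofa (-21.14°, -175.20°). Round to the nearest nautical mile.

Δλ = -175.20 − -165.93 = -9.27°.
Δφ = -21.14 − 52.34 = -73.48°.
a = sin²(Δφ/2) + cos φ₁ · cos φ₂ · sin²(Δλ/2) = 0.361546.
c = 2·atan2(√a, √(1−a)) = 1.29022 rad → d = 6371·c ≈ 8220.00 km ≈ 4438.45 nmi.

4438 nmi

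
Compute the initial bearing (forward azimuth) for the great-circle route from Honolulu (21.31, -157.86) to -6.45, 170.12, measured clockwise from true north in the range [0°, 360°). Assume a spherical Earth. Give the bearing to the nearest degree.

Δλ = 170.12 − -157.86 = 327.98°; wrapped into (−180°, 180°]: -32.02°.
θ = atan2( sin Δλ · cos φ₂ , cos φ₁ · sin φ₂ − sin φ₁ · cos φ₂ · cos Δλ )
  = atan2(-0.52686, -0.41083) = -127.946° → normalised to [0°, 360°): 232.054°.

232°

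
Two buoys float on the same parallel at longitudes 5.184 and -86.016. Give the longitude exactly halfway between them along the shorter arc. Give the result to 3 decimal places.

-40.416°

Signed shortest Δλ from +5.184° to -86.016° is -91.200°.
Midpoint longitude = +5.184° + (-91.200°)/2 = +5.184° − 45.600° = -40.416°.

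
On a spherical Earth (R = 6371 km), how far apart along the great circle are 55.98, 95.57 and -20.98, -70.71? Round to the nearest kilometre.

Δλ = -70.71 − 95.57 = -166.28°.
Δφ = -20.98 − 55.98 = -76.96°.
a = sin²(Δφ/2) + cos φ₁ · cos φ₂ · sin²(Δλ/2) = 0.902123.
c = 2·atan2(√a, √(1−a)) = 2.50520 rad → d = 6371·c ≈ 15960.65 km.

15961 km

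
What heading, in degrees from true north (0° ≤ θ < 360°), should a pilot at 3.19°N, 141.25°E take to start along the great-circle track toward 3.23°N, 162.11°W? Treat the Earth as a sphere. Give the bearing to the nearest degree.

Δλ = -162.11 − 141.25 = -303.36°; wrapped into (−180°, 180°]: 56.64°.
θ = atan2( sin Δλ · cos φ₂ , cos φ₁ · sin φ₂ − sin φ₁ · cos φ₂ · cos Δλ )
  = atan2(0.83391, 0.02571) = 88.234° → normalised to [0°, 360°): 88.234°.

88°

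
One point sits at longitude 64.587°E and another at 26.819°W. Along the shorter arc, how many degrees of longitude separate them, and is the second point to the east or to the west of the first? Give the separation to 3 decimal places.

91.406° west

Raw difference: -26.819 − 64.587 = -91.406°.
Normalise into (−180°, 180°]: -91.406° stays -91.406°.
Negative ⇒ the second point lies to the west; separation 91.406°.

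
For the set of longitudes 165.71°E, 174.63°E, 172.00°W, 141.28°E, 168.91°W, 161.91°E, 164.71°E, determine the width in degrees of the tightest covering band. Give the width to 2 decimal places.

49.81°

Sort the longitudes: -172.00°, -168.91°, +141.28°, +161.91°, +164.71°, +165.71°, +174.63°.
Eastward gaps between consecutive values (wrapping around): 3.09°, 310.19°, 20.63°, 2.80°, 1.00°, 8.92°, 13.37°.
Largest gap = 310.19° ⇒ minimal covering band is its complement: 360° − 310.19° = 49.81°.
Band runs from +141.28° eastward to -168.91°, crossing the antimeridian.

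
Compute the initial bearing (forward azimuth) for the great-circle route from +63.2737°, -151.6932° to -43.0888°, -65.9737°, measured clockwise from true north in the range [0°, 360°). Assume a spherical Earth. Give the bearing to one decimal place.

116.0°

Δλ = -65.9737 − -151.6932 = 85.7195°.
θ = atan2( sin Δλ · cos φ₂ , cos φ₁ · sin φ₂ − sin φ₁ · cos φ₂ · cos Δλ )
  = atan2(0.72826, -0.35591) = 116.045° → normalised to [0°, 360°): 116.045°.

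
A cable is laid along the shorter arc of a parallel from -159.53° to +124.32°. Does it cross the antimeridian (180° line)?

Yes

Naïve |124.32 − -159.53| = 283.85° > 180°, so the shorter arc goes the other way round — across 180°.
Signed shortest Δλ = ((124.32 − -159.53 + 180) mod 360) − 180 = -76.15°.
Going west by 76.15° from -159.53° passes through 180° before reaching +124.32°.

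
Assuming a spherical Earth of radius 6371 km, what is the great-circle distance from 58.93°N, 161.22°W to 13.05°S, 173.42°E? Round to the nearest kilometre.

Δλ = 173.42 − -161.22 = 334.64°; wrapped into (−180°, 180°]: -25.36°.
Δφ = -13.05 − 58.93 = -71.98°.
a = sin²(Δφ/2) + cos φ₁ · cos φ₂ · sin²(Δλ/2) = 0.369550.
c = 2·atan2(√a, √(1−a)) = 1.30684 rad → d = 6371·c ≈ 8325.89 km.

8326 km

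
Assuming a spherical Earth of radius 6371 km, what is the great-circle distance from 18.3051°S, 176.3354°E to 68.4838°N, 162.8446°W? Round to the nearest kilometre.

Δλ = -162.8446 − 176.3354 = -339.1800°; wrapped into (−180°, 180°]: 20.8200°.
Δφ = 68.4838 − -18.3051 = 86.7889°.
a = sin²(Δφ/2) + cos φ₁ · cos φ₂ · sin²(Δλ/2) = 0.483361.
c = 2·atan2(√a, √(1−a)) = 1.53751 rad → d = 6371·c ≈ 9795.49 km.

9795 km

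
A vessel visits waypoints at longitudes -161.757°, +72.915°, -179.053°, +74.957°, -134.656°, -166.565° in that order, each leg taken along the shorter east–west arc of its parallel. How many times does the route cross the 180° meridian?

Leg 1: -161.757° → +72.915°, shortest Δλ = -125.328° (west) — crosses 180°.
Leg 2: +72.915° → -179.053°, shortest Δλ = 108.032° (east) — crosses 180°.
Leg 3: -179.053° → +74.957°, shortest Δλ = -105.99° (west) — crosses 180°.
Leg 4: +74.957° → -134.656°, shortest Δλ = 150.387° (east) — crosses 180°.
Leg 5: -134.656° → -166.565°, shortest Δλ = -31.909° (west) — does not cross 180°.
Total crossings: 4.

4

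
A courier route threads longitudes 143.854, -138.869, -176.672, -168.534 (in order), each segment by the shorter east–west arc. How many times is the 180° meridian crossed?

Leg 1: +143.854° → -138.869°, shortest Δλ = 77.277° (east) — crosses 180°.
Leg 2: -138.869° → -176.672°, shortest Δλ = -37.803° (west) — does not cross 180°.
Leg 3: -176.672° → -168.534°, shortest Δλ = 8.138° (east) — does not cross 180°.
Total crossings: 1.

1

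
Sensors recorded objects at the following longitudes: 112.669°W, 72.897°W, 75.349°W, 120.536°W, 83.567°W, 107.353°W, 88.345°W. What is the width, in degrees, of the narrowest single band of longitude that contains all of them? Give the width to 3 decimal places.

Sort the longitudes: -120.536°, -112.669°, -107.353°, -88.345°, -83.567°, -75.349°, -72.897°.
Eastward gaps between consecutive values (wrapping around): 7.867°, 5.316°, 19.008°, 4.778°, 8.218°, 2.452°, 312.361°.
Largest gap = 312.361° ⇒ minimal covering band is its complement: 360° − 312.361° = 47.639°.
Band runs from -120.536° eastward to -72.897°.

47.639°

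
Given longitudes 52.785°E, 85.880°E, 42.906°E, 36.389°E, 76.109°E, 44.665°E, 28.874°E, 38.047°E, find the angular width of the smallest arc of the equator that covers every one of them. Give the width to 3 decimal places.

Sort the longitudes: +28.874°, +36.389°, +38.047°, +42.906°, +44.665°, +52.785°, +76.109°, +85.880°.
Eastward gaps between consecutive values (wrapping around): 7.515°, 1.658°, 4.859°, 1.759°, 8.120°, 23.324°, 9.771°, 302.994°.
Largest gap = 302.994° ⇒ minimal covering band is its complement: 360° − 302.994° = 57.006°.
Band runs from +28.874° eastward to +85.880°.

57.006°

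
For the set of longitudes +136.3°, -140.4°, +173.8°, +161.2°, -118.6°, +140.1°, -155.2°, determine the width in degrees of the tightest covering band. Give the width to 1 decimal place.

105.1°

Sort the longitudes: -155.2°, -140.4°, -118.6°, +136.3°, +140.1°, +161.2°, +173.8°.
Eastward gaps between consecutive values (wrapping around): 14.8°, 21.8°, 254.9°, 3.8°, 21.1°, 12.6°, 31.0°.
Largest gap = 254.9° ⇒ minimal covering band is its complement: 360° − 254.9° = 105.1°.
Band runs from +136.3° eastward to -118.6°, crossing the antimeridian.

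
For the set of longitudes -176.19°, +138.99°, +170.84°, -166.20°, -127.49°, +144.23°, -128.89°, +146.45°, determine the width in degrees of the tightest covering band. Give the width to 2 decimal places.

93.52°

Sort the longitudes: -176.19°, -166.20°, -128.89°, -127.49°, +138.99°, +144.23°, +146.45°, +170.84°.
Eastward gaps between consecutive values (wrapping around): 9.99°, 37.31°, 1.40°, 266.48°, 5.24°, 2.22°, 24.39°, 12.97°.
Largest gap = 266.48° ⇒ minimal covering band is its complement: 360° − 266.48° = 93.52°.
Band runs from +138.99° eastward to -127.49°, crossing the antimeridian.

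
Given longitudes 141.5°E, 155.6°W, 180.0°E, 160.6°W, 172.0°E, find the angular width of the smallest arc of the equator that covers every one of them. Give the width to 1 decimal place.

Sort the longitudes: -160.6°, -155.6°, +141.5°, +172.0°, +180.0°.
Eastward gaps between consecutive values (wrapping around): 5.0°, 297.1°, 30.5°, 8.0°, 19.4°.
Largest gap = 297.1° ⇒ minimal covering band is its complement: 360° − 297.1° = 62.9°.
Band runs from +141.5° eastward to -155.6°, crossing the antimeridian.

62.9°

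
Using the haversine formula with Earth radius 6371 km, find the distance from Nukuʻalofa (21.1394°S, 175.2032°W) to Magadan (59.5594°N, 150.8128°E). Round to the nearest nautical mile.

Δλ = 150.8128 − -175.2032 = 326.0160°; wrapped into (−180°, 180°]: -33.9840°.
Δφ = 59.5594 − -21.1394 = 80.6988°.
a = sin²(Δφ/2) + cos φ₁ · cos φ₂ · sin²(Δλ/2) = 0.459545.
c = 2·atan2(√a, √(1−a)) = 1.48980 rad → d = 6371·c ≈ 9491.50 km ≈ 5125.00 nmi.

5125 nmi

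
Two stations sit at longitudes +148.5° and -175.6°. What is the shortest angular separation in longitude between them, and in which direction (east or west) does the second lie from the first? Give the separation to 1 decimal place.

35.9° east

Raw difference: -175.6 − 148.5 = -324.1°.
Normalise into (−180°, 180°]: -324.1° + 360° = 35.9°.
Positive ⇒ the second point lies to the east; separation 35.9°.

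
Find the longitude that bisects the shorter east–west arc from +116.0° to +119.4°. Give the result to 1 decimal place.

+117.7°

Signed shortest Δλ from +116.0° to +119.4° is +3.4°.
Midpoint longitude = +116.0° + (+3.4°)/2 = +116.0° + 1.7° = +117.7°.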